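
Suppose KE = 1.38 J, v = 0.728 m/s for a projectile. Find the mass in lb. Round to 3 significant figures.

Solving KE = ½mv² for m: m = 2·KE/v².
KE = 1.38 J; v = 0.728 m/s.
m = 5.208 kg
5.208 kg × (1 lb / 0.4536 kg) = 11.48 lb

11.5 lb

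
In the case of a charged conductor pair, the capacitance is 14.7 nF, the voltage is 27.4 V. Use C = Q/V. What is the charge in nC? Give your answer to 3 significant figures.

403 nC

Solving C = Q/V for Q: Q = CV.
C = 14.7 nF = 1.470×10^-8 F; V = 27.4 V.
Q = 4.028×10^-7 C
4.028×10^-7 C × (1 nC / 1.000×10^-9 C) = 402.8 nC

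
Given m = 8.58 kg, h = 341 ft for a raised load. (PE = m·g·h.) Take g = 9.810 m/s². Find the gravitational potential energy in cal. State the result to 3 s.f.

2090 cal

Directly: PE = mgh.
m = 8.58 kg; h = 341 ft = 103.9 m; g = 9.810 m/s².
PE = 8748 J
8748 J × (1 cal / 4.184 J) = 2091 cal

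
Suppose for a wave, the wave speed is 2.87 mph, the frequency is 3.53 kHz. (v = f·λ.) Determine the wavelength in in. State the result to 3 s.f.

0.0143 in

Rearranging v = f·λ for λ: λ = v/f.
v = 2.87 mph = 1.283 m/s; f = 3.53 kHz = 3530 Hz.
λ = 3.635×10^-4 m
3.635×10^-4 m × (1 in / 0.02540 m) = 0.01431 in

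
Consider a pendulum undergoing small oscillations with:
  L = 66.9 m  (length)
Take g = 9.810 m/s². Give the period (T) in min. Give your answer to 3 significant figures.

0.273 min

Directly: T = 2π√(L/g).
L = 66.9 m; g = 9.810 m/s².
T = 16.41 s
16.41 s × (1 min / 60.00 s) = 0.2735 min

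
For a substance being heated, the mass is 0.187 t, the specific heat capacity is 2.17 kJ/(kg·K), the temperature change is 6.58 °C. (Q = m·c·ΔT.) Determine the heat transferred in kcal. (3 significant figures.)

638 kcal

Directly: Q = mcΔT.
m = 0.187 t = 187.0 kg; c = 2.17 kJ/(kg·K) = 2170 J/(kg·K); ΔT = 6.58 °C = 6.580 K.
Q = 2.670×10^6 J
2.670×10^6 J × (1 kcal / 4184 J) = 638.2 kcal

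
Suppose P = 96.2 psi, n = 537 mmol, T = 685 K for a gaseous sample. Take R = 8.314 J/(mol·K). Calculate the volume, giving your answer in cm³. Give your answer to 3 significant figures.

Rearranging: V = nRT/P.
P = 96.2 psi = 6.633×10^5 Pa; n = 537 mmol = 0.5370 mol; T = 685 K; R = 8.314 J/(mol·K).
V = 0.004611 m³
0.004611 m³ × (1 cm³ / 1.000×10^-6 m³) = 4611 cm³

4610 cm³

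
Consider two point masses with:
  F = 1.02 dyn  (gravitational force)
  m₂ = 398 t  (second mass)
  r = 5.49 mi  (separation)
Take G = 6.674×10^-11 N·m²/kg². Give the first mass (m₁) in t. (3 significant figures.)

30000 t

From Newton's law of gravitation: m₁ = F·r²/(G·m₂).
F = 1.02 dyn = 1.020×10^-5 N; m₂ = 398 t = 3.980×10^5 kg; r = 5.49 mi = 8835 m; G = 6.674×10^-11 N·m²/kg².
m₁ = 2.998×10^7 kg
2.998×10^7 kg × (1 t / 1000 kg) = 29976 t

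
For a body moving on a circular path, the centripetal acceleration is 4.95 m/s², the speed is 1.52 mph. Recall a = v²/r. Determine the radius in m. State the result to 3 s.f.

Solving a = v²/r for r: r = v²/a.
a = 4.95 m/s²; v = 1.52 mph = 0.6795 m/s.
r = 0.09328 m

0.0933 m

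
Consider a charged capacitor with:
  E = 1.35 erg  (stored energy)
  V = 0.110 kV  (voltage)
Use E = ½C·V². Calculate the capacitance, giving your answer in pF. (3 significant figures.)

22.3 pF

Rearranging E = ½C·V² for C: C = 2E/V².
E = 1.35 erg = 1.350×10^-7 J; V = 0.110 kV = 110.0 V.
C = 2.231×10^-11 F
2.231×10^-11 F × (1 pF / 1.000×10^-12 F) = 22.31 pF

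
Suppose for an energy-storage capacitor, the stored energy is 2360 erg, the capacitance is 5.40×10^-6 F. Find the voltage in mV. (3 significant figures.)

9350 mV

Rearranging E = ½C·V² for V: V = √(2E/C).
E = 2360 erg = 2.360×10^-4 J; C = 5.40×10^-6 F.
V = 9.349 V
9.349 V × (1 mV / 0.001000 V) = 9349 mV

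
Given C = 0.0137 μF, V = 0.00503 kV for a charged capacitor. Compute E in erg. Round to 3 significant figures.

E is given directly by: E = ½CV².
C = 0.0137 μF = 1.370×10^-8 F; V = 0.00503 kV = 5.030 V.
E = 1.733×10^-7 J
1.733×10^-7 J × (1 erg / 1.000×10^-7 J) = 1.733 erg

1.73 erg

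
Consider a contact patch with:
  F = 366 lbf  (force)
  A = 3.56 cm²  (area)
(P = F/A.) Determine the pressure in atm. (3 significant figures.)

Directly: P = F/A.
F = 366 lbf = 1628 N; A = 3.56 cm² = 3.560×10^-4 m².
P = 4.573×10^6 Pa
4.573×10^6 Pa × (1 atm / 1.013×10^5 Pa) = 45.13 atm

45.1 atm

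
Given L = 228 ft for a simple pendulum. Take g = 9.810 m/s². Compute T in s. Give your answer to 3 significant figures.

16.7 s

T is given directly by: T = 2π√(L/g).
L = 228 ft = 69.49 m; g = 9.810 m/s².
T = 16.72 s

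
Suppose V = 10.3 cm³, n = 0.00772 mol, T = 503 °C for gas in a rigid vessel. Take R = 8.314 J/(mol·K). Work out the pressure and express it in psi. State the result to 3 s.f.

From the ideal-gas law: P = nRT/V.
V = 10.3 cm³ = 1.030×10^-5 m³; n = 0.00772 mol; T = 503 °C = 776.1 K; R = 8.314 J/(mol·K).
P = 4.837×10^6 Pa
4.837×10^6 Pa × (1 psi / 6895 Pa) = 701.5 psi

701 psi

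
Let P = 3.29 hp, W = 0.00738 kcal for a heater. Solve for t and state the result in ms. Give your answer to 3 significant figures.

12.6 ms

Rearranging: t = W/P.
P = 3.29 hp = 2453 W; W = 0.00738 kcal = 30.88 J.
t = 0.01259 s
0.01259 s × (1 ms / 0.001000 s) = 12.59 ms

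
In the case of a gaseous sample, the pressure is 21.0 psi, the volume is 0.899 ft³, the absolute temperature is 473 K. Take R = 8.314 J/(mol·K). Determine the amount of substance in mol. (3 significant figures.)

Rearranging PV = nRT for n: n = PV/(RT).
P = 21.0 psi = 1.448×10^5 Pa; V = 0.899 ft³ = 0.02546 m³; T = 473 K; R = 8.314 J/(mol·K).
n = 0.9373 mol

0.937 mol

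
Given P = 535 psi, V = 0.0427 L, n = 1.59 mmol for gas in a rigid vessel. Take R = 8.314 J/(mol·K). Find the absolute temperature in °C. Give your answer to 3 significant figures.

From the ideal-gas law: T = PV/(nR).
P = 535 psi = 3.689×10^6 Pa; V = 0.0427 L = 4.270×10^-5 m³; n = 1.59 mmol = 0.001590 mol; R = 8.314 J/(mol·K).
T = 11915 K
11915 K − 273.15 = 11642 °C

11600 °C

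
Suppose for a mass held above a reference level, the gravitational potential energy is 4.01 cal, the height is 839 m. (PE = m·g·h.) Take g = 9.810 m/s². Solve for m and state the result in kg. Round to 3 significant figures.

0.00204 kg

Solving PE = m·g·h for m: m = PE/(g·h).
PE = 4.01 cal = 16.78 J; h = 839 m; g = 9.810 m/s².
m = 0.002038 kg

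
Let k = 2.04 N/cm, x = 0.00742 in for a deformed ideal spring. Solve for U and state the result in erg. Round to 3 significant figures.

36.2 erg

Directly: U = ½kx².
k = 2.04 N/cm = 204.0 N/m; x = 0.00742 in = 1.885×10^-4 m.
U = 3.623×10^-6 J  (the unit combination reduces to kg·m²/s² = J)
3.623×10^-6 J × (1 erg / 1.000×10^-7 J) = 36.23 erg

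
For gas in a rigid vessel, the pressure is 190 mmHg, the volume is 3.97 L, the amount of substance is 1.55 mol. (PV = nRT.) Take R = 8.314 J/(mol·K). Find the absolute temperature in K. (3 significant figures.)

7.80 K

From the ideal-gas law: T = PV/(nR).
P = 190 mmHg = 25331 Pa; V = 3.97 L = 0.003970 m³; n = 1.55 mol; R = 8.314 J/(mol·K).
T = 7.804 K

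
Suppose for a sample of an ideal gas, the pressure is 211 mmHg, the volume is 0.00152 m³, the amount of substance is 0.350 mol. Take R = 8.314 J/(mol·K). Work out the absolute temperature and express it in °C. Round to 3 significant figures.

-258 °C

From the ideal-gas law: T = PV/(nR).
P = 211 mmHg = 28131 Pa; V = 0.00152 m³; n = 0.350 mol; R = 8.314 J/(mol·K).
T = 14.69 K
14.69 K − 273.15 = -258.5 °C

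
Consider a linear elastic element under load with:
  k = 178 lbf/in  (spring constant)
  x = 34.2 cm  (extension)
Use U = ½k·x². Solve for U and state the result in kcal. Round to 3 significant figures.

Directly: U = ½kx².
k = 178 lbf/in = 31173 N/m; x = 34.2 cm = 0.3420 m.
U = 1823 J
1823 J × (1 kcal / 4184 J) = 0.4357 kcal

0.436 kcal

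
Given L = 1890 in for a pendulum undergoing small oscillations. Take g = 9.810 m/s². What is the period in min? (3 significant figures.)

0.232 min

T is given directly by: T = 2π√(L/g).
L = 1890 in = 48.01 m; g = 9.810 m/s².
T = 13.90 s
13.90 s × (1 min / 60.00 s) = 0.2317 min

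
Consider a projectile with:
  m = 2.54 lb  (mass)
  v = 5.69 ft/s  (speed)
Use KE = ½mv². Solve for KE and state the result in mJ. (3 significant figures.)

KE is given directly by: KE = ½mv².
m = 2.54 lb = 1.152 kg; v = 5.69 ft/s = 1.734 m/s.
KE = 1.733 J  (the unit combination reduces to kg·m²/s² = J)
1.733 J × (1 mJ / 0.001000 J) = 1733 mJ

1730 mJ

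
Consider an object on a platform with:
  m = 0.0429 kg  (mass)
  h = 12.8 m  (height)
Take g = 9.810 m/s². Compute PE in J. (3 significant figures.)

Directly: PE = mgh.
m = 0.0429 kg; h = 12.8 m; g = 9.810 m/s².
PE = 5.387 J

5.39 J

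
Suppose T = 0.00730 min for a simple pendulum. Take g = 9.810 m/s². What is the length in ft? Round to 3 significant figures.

Rearranging T = 2π√(L/g) for L: L = g·(T/2π)².
T = 0.00730 min = 0.4380 s; g = 9.810 m/s².
L = 0.04767 m
0.04767 m × (1 ft / 0.3048 m) = 0.1564 ft

0.156 ft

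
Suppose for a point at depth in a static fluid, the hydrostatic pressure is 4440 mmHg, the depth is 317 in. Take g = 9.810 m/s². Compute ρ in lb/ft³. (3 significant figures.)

468 lb/ft³

Solving P = ρ·g·h for ρ: ρ = P/(g·h).
P = 4440 mmHg = 5.919×10^5 Pa; h = 317 in = 8.052 m; g = 9.810 m/s².
ρ = 7494 kg/m³
7494 kg/m³ × (1 lb/ft³ / 16.02 kg/m³) = 467.8 lb/ft³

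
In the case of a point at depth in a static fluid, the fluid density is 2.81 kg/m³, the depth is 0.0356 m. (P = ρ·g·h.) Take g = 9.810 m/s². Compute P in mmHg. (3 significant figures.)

0.00736 mmHg

Directly: P = ρgh.
ρ = 2.81 kg/m³; h = 0.0356 m; g = 9.810 m/s².
P = 0.9814 Pa
0.9814 Pa × (1 mmHg / 133.3 Pa) = 0.007361 mmHg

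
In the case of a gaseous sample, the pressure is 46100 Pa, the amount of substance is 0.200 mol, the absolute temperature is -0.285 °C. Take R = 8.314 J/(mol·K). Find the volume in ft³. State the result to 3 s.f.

From the ideal-gas law: V = nRT/P.
P = 46100 Pa; n = 0.200 mol; T = -0.285 °C = 272.9 K; R = 8.314 J/(mol·K).
V = 0.009842 m³
0.009842 m³ × (1 ft³ / 0.02832 m³) = 0.3476 ft³

0.348 ft³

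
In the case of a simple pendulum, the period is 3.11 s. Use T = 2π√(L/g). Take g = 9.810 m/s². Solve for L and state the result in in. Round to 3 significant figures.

Rearranging T = 2π√(L/g) for L: L = g·(T/2π)².
T = 3.11 s; g = 9.810 m/s².
L = 2.403 m
2.403 m × (1 in / 0.02540 m) = 94.62 in

94.6 in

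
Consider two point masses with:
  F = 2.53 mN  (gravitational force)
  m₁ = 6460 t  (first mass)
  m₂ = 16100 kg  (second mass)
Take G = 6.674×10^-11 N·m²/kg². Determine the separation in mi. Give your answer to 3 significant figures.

0.0325 mi

Rearranging F = G·m₁·m₂/r² for r: r = √(G·m₁m₂/F).
F = 2.53 mN = 0.002530 N; m₁ = 6460 t = 6.460×10^6 kg; m₂ = 16100 kg; G = 6.674×10^-11 N·m²/kg².
r = 52.38 m
52.38 m × (1 mi / 1609 m) = 0.03255 mi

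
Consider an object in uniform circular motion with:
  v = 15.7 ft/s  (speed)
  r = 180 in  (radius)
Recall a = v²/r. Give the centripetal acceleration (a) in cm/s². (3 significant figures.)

501 cm/s²

Directly: a = v²/r.
v = 15.7 ft/s = 4.785 m/s; r = 180 in = 4.572 m.
a = 5.009 m/s²
5.009 m/s² × (1 cm/s² / 0.01000 m/s²) = 500.9 cm/s²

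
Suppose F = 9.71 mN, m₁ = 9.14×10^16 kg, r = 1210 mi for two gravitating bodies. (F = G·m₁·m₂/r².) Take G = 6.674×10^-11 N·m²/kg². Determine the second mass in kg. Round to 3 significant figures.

From Newton's law of gravitation: m₂ = F·r²/(G·m₁).
F = 9.71 mN = 0.009710 N; m₁ = 9.14×10^16 kg; r = 1210 mi = 1.947×10^6 m; G = 6.674×10^-11 N·m²/kg².
m₂ = 6036 kg

6040 kg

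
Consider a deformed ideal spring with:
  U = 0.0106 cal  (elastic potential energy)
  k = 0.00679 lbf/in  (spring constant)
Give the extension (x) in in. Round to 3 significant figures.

10.8 in

Solving U = ½k·x² for x: x = √(2U/k).
U = 0.0106 cal = 0.04435 J; k = 0.00679 lbf/in = 1.189 N/m.
x = 0.2731 m
0.2731 m × (1 in / 0.02540 m) = 10.75 in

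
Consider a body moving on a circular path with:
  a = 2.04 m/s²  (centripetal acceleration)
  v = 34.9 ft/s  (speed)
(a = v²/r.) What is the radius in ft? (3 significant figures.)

Rearranging a = v²/r for r: r = v²/a.
a = 2.04 m/s²; v = 34.9 ft/s = 10.64 m/s.
r = 55.47 m
55.47 m × (1 ft / 0.3048 m) = 182.0 ft

182 ft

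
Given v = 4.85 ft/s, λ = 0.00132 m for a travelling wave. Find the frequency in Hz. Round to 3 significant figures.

Solving v = f·λ for f: f = v/λ.
v = 4.85 ft/s = 1.478 m/s; λ = 0.00132 m.
f = 1120 Hz

1120 Hz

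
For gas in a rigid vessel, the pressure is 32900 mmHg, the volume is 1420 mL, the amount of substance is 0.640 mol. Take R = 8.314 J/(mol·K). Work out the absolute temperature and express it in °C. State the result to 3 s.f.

From the ideal-gas law: T = PV/(nR).
P = 32900 mmHg = 4.386×10^6 Pa; V = 1420 mL = 0.001420 m³; n = 0.640 mol; R = 8.314 J/(mol·K).
T = 1171 K
1171 K − 273.15 = 897.4 °C

897 °C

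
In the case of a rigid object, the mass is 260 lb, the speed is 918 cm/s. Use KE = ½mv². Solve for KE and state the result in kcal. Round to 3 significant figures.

1.19 kcal

KE is given directly by: KE = ½mv².
m = 260 lb = 117.9 kg; v = 918 cm/s = 9.180 m/s.
KE = 4969 J
4969 J × (1 kcal / 4184 J) = 1.188 kcal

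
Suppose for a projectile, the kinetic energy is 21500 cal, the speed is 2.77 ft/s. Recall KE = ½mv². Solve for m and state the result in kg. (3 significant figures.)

Solving KE = ½mv² for m: m = 2·KE/v².
KE = 21500 cal = 89956 J; v = 2.77 ft/s = 0.8443 m/s.
m = 2.524×10^5 kg

2.52×10^5 kg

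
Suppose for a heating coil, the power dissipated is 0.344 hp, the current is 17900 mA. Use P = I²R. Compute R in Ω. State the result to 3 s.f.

Solving P = I²R for R: R = P/I².
P = 0.344 hp = 256.5 W; I = 17900 mA = 17.90 A.
R = 0.8006 Ω

0.801 Ω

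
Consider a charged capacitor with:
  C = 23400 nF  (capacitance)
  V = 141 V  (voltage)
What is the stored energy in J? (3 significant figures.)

0.233 J

Directly: E = ½CV².
C = 23400 nF = 2.340×10^-5 F; V = 141 V.
E = 0.2326 J  (the unit combination reduces to kg·m²/s² = J)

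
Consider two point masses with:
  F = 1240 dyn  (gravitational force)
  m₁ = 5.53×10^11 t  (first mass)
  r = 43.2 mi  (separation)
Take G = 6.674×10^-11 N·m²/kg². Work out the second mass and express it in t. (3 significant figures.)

From Newton's law of gravitation: m₂ = F·r²/(G·m₁).
F = 1240 dyn = 0.01240 N; m₁ = 5.53×10^11 t = 5.530×10^14 kg; r = 43.2 mi = 69524 m; G = 6.674×10^-11 N·m²/kg².
m₂ = 1624 kg
1624 kg × (1 t / 1000 kg) = 1.624 t

1.62 t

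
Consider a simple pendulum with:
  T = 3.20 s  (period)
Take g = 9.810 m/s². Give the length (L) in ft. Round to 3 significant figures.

8.35 ft

Rearranging T = 2π√(L/g) for L: L = g·(T/2π)².
T = 3.20 s; g = 9.810 m/s².
L = 2.545 m
2.545 m × (1 ft / 0.3048 m) = 8.348 ft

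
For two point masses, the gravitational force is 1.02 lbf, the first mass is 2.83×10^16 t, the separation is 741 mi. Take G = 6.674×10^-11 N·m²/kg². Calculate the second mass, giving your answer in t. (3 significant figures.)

From Newton's law of gravitation: m₂ = F·r²/(G·m₁).
F = 1.02 lbf = 4.537 N; m₁ = 2.83×10^16 t = 2.830×10^19 kg; r = 741 mi = 1.193×10^6 m; G = 6.674×10^-11 N·m²/kg².
m₂ = 3416 kg
3416 kg × (1 t / 1000 kg) = 3.416 t

3.42 t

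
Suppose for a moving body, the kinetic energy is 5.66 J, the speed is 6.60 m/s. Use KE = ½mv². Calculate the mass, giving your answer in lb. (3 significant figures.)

Rearranging KE = ½mv² for m: m = 2·KE/v².
KE = 5.66 J; v = 6.60 m/s.
m = 0.2599 kg
0.2599 kg × (1 lb / 0.4536 kg) = 0.5729 lb

0.573 lb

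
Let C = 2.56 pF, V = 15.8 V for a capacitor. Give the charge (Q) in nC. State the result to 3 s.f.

0.0404 nC

Solving C = Q/V for Q: Q = CV.
C = 2.56 pF = 2.560×10^-12 F; V = 15.8 V.
Q = 4.045×10^-11 C  (the unit combination reduces to A·s = C)
4.045×10^-11 C × (1 nC / 1.000×10^-9 C) = 0.04045 nC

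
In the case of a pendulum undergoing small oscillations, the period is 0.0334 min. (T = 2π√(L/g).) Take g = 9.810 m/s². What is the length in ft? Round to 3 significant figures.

Rearranging: L = g·(T/2π)².
T = 0.0334 min = 2.004 s; g = 9.810 m/s².
L = 0.9979 m
0.9979 m × (1 ft / 0.3048 m) = 3.274 ft

3.27 ft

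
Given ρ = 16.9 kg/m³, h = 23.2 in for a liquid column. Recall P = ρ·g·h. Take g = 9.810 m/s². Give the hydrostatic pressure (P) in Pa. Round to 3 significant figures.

97.7 Pa

P is given directly by: P = ρgh.
ρ = 16.9 kg/m³; h = 23.2 in = 0.5893 m; g = 9.810 m/s².
P = 97.70 Pa  (the unit combination reduces to kg/(m·s²) = Pa)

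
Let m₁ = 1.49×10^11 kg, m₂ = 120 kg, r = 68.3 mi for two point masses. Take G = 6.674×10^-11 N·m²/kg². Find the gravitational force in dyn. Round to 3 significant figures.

F is given directly by: F = Gm₁m₂/r².
m₁ = 1.49×10^11 kg; m₂ = 120 kg; r = 68.3 mi = 1.099×10^5 m; G = 6.674×10^-11 N·m²/kg².
F = 9.877×10^-8 N  (the unit combination reduces to kg·m/s² = N)
9.877×10^-8 N × (1 dyn / 1.000×10^-5 N) = 0.009877 dyn

0.00988 dyn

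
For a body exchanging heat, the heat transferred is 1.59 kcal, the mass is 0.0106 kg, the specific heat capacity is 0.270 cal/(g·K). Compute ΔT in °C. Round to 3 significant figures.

556 °C

Rearranging Q = m·c·ΔT for ΔT: ΔT = Q/(m·c).
Q = 1.59 kcal = 6653 J; m = 0.0106 kg; c = 0.270 cal/(g·K) = 1130 J/(kg·K).
ΔT = 555.6 K
Since 1 °C = 1 K, 555.6 °C.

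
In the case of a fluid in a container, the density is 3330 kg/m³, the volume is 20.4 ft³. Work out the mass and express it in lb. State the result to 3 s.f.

Rearranging: m = ρV.
ρ = 3330 kg/m³; V = 20.4 ft³ = 0.5777 m³.
m = 1924 kg
1924 kg × (1 lb / 0.4536 kg) = 4241 lb

4240 lb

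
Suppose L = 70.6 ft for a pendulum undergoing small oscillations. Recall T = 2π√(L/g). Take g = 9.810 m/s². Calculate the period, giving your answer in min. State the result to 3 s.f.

Directly: T = 2π√(L/g).
L = 70.6 ft = 21.52 m; g = 9.810 m/s².
T = 9.306 s
9.306 s × (1 min / 60.00 s) = 0.1551 min

0.155 min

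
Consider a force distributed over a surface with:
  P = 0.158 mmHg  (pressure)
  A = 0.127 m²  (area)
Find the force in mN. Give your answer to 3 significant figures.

Solving P = F/A for F: F = P·A.
P = 0.158 mmHg = 21.06 Pa; A = 0.127 m².
F = 2.675 N
2.675 N × (1 mN / 0.001000 N) = 2675 mN

2680 mN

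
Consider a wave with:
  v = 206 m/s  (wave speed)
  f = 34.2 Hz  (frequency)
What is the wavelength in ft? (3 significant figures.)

19.8 ft

Rearranging v = f·λ for λ: λ = v/f.
v = 206 m/s; f = 34.2 Hz.
λ = 6.023 m
6.023 m × (1 ft / 0.3048 m) = 19.76 ft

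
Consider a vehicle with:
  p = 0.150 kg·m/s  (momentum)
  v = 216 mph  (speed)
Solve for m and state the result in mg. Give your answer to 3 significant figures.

Rearranging: m = p/v.
p = 0.150 kg·m/s; v = 216 mph = 96.56 m/s.
m = 0.001553 kg
0.001553 kg × (1 mg / 1.000×10^-6 kg) = 1553 mg

1550 mg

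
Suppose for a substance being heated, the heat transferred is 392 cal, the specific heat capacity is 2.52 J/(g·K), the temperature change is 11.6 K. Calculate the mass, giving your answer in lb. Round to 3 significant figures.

0.124 lb

Solving Q = m·c·ΔT for m: m = Q/(c·ΔT).
Q = 392 cal = 1640 J; c = 2.52 J/(g·K) = 2520 J/(kg·K); ΔT = 11.6 K.
m = 0.05611 kg
0.05611 kg × (1 lb / 0.4536 kg) = 0.1237 lb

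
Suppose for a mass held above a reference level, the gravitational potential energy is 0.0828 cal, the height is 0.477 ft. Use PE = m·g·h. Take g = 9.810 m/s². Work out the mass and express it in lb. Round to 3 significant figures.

Rearranging PE = m·g·h for m: m = PE/(g·h).
PE = 0.0828 cal = 0.3464 J; h = 0.477 ft = 0.1454 m; g = 9.810 m/s².
m = 0.2429 kg
0.2429 kg × (1 lb / 0.4536 kg) = 0.5355 lb

0.535 lb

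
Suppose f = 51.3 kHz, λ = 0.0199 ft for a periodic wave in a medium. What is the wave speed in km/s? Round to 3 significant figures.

Directly: v = fλ.
f = 51.3 kHz = 51300 Hz; λ = 0.0199 ft = 0.006066 m.
v = 311.2 m/s
311.2 m/s × (1 km/s / 1000 m/s) = 0.3112 km/s

0.311 km/s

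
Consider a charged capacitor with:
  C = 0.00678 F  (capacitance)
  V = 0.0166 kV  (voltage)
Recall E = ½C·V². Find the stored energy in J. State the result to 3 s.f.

Directly: E = ½CV².
C = 0.00678 F; V = 0.0166 kV = 16.60 V.
E = 0.9341 J  (the unit combination reduces to kg·m²/s² = J)

0.934 J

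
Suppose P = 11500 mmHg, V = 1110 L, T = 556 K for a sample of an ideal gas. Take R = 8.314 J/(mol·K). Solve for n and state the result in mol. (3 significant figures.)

368 mol

From the ideal-gas law: n = PV/(RT).
P = 11500 mmHg = 1.533×10^6 Pa; V = 1110 L = 1.110 m³; T = 556 K; R = 8.314 J/(mol·K).
n = 368.2 mol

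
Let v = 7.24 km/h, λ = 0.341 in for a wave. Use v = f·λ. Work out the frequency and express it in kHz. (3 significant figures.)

0.232 kHz

Rearranging: f = v/λ.
v = 7.24 km/h = 2.011 m/s; λ = 0.341 in = 0.008661 m.
f = 232.2 Hz
232.2 Hz × (1 kHz / 1000 Hz) = 0.2322 kHz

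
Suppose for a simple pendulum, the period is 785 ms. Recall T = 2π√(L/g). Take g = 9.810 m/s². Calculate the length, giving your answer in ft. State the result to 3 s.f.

Rearranging: L = g·(T/2π)².
T = 785 ms = 0.7850 s; g = 9.810 m/s².
L = 0.1531 m
0.1531 m × (1 ft / 0.3048 m) = 0.5024 ft

0.502 ft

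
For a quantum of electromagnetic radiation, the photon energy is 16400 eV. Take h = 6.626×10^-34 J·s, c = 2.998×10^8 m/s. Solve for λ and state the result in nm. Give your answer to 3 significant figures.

Rearranging: λ = hc/E.
E = 16400 eV = 2.628×10^-15 J; h = 6.626×10^-34 J·s; c = 2.998×10^8 m/s.
λ = 7.560×10^-11 m
7.560×10^-11 m × (1 nm / 1.000×10^-9 m) = 0.07560 nm

0.0756 nm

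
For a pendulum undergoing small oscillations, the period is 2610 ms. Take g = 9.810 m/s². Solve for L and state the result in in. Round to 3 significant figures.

Solving T = 2π√(L/g) for L: L = g·(T/2π)².
T = 2610 ms = 2.610 s; g = 9.810 m/s².
L = 1.693 m
1.693 m × (1 in / 0.02540 m) = 66.64 in

66.6 in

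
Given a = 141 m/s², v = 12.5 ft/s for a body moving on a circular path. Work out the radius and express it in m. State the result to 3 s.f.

0.103 m

Rearranging: r = v²/a.
a = 141 m/s²; v = 12.5 ft/s = 3.810 m/s.
r = 0.1030 m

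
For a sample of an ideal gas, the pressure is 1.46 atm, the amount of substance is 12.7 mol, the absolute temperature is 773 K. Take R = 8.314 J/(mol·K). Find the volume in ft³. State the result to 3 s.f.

Rearranging PV = nRT for V: V = nRT/P.
P = 1.46 atm = 1.479×10^5 Pa; n = 12.7 mol; T = 773 K; R = 8.314 J/(mol·K).
V = 0.5517 m³
0.5517 m³ × (1 ft³ / 0.02832 m³) = 19.48 ft³

19.5 ft³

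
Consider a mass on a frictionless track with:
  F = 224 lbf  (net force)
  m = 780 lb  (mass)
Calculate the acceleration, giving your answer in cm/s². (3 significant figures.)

282 cm/s²

Rearranging F = m·a for a: a = F/m.
F = 224 lbf = 996.4 N; m = 780 lb = 353.8 kg.
a = 2.816 m/s²
2.816 m/s² × (1 cm/s² / 0.01000 m/s²) = 281.6 cm/s²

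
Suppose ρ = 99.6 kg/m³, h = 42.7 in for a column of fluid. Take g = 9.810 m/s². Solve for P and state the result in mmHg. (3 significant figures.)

7.95 mmHg

P is given directly by: P = ρgh.
ρ = 99.6 kg/m³; h = 42.7 in = 1.085 m; g = 9.810 m/s².
P = 1060 Pa  (the unit combination reduces to kg/(m·s²) = Pa)
1060 Pa × (1 mmHg / 133.3 Pa) = 7.949 mmHg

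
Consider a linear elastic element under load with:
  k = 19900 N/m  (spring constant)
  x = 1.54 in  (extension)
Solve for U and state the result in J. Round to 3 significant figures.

Directly: U = ½kx².
k = 19900 N/m; x = 1.54 in = 0.03912 m.
U = 15.22 J

15.2 J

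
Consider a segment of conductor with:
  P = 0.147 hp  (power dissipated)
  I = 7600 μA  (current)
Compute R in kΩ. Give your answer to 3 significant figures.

Rearranging: R = P/I².
P = 0.147 hp = 109.6 W; I = 7600 μA = 0.007600 A.
R = 1.898×10^6 Ω
1.898×10^6 Ω × (1 kΩ / 1000 Ω) = 1898 kΩ

1900 kΩ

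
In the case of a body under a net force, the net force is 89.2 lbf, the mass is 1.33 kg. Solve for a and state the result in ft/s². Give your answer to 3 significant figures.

Solving F = m·a for a: a = F/m.
F = 89.2 lbf = 396.8 N; m = 1.33 kg.
a = 298.3 m/s²
298.3 m/s² × (1 ft/s² / 0.3048 m/s²) = 978.8 ft/s²

979 ft/s²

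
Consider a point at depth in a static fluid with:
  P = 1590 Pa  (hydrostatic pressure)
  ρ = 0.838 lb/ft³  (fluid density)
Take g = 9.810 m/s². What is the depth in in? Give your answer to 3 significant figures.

475 in

Rearranging P = ρ·g·h for h: h = P/(ρ·g).
P = 1590 Pa; ρ = 0.838 lb/ft³ = 13.42 kg/m³; g = 9.810 m/s².
h = 12.07 m
12.07 m × (1 in / 0.02540 m) = 475.4 in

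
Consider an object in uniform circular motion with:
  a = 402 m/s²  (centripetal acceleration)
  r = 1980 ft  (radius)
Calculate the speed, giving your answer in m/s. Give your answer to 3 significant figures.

493 m/s

Rearranging a = v²/r for v: v = √(a·r).
a = 402 m/s²; r = 1980 ft = 603.5 m.
v = 492.6 m/s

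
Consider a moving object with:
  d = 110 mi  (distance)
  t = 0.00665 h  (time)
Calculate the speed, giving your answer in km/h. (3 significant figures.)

26600 km/h

v is given directly by: v = d/t.
d = 110 mi = 1.770×10^5 m; t = 0.00665 h = 23.94 s.
v = 7395 m/s
7395 m/s × (1 km/h / 0.2778 m/s) = 26621 km/h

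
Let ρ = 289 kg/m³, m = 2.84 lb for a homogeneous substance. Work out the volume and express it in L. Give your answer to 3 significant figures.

4.46 L

Solving ρ = m/V for V: V = m/ρ.
ρ = 289 kg/m³; m = 2.84 lb = 1.288 kg.
V = 0.004457 m³
0.004457 m³ × (1 L / 0.001000 m³) = 4.457 L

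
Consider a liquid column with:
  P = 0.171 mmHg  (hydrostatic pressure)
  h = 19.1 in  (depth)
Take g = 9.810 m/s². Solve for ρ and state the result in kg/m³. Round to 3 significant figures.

Rearranging P = ρ·g·h for ρ: ρ = P/(g·h).
P = 0.171 mmHg = 22.80 Pa; h = 19.1 in = 0.4851 m; g = 9.810 m/s².
ρ = 4.790 kg/m³

4.79 kg/m³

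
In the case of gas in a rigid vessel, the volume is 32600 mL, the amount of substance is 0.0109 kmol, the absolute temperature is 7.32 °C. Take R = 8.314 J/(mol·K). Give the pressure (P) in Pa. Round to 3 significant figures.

From the ideal-gas law: P = nRT/V.
V = 32600 mL = 0.03260 m³; n = 0.0109 kmol = 10.90 mol; T = 7.32 °C = 280.5 K; R = 8.314 J/(mol·K).
P = 7.797×10^5 Pa  (the unit combination reduces to kg/(m·s²) = Pa)

7.80×10^5 Pa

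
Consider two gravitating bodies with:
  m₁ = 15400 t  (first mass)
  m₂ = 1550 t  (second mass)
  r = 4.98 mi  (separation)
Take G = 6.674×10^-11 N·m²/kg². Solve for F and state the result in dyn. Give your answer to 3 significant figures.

2.48 dyn

From Newton's law of gravitation: F = Gm₁m₂/r².
m₁ = 15400 t = 1.540×10^7 kg; m₂ = 1550 t = 1.550×10^6 kg; r = 4.98 mi = 8015 m; G = 6.674×10^-11 N·m²/kg².
F = 2.480×10^-5 N
2.480×10^-5 N × (1 dyn / 1.000×10^-5 N) = 2.480 dyn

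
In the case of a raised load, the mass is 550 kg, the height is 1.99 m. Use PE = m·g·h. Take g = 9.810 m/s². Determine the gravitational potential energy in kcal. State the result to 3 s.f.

PE is given directly by: PE = mgh.
m = 550 kg; h = 1.99 m; g = 9.810 m/s².
PE = 10737 J  (the unit combination reduces to kg·m²/s² = J)
10737 J × (1 kcal / 4184 J) = 2.566 kcal

2.57 kcal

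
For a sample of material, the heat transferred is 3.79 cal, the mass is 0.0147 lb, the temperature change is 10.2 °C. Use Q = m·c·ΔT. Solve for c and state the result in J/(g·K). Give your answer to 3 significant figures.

Rearranging: c = Q/(m·ΔT).
Q = 3.79 cal = 15.86 J; m = 0.0147 lb = 0.006668 kg; ΔT = 10.2 °C = 10.20 K.
c = 233.2 J/(kg·K)
233.2 J/(kg·K) × (1 J/(g·K) / 1000 J/(kg·K)) = 0.2332 J/(g·K)

0.233 J/(g·K)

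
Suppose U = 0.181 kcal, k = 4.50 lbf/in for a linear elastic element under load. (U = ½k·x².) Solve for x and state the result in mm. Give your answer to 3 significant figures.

1390 mm

Rearranging U = ½k·x² for x: x = √(2U/k).
U = 0.181 kcal = 757.3 J; k = 4.50 lbf/in = 788.1 N/m.
x = 1.386 m
1.386 m × (1 mm / 0.001000 m) = 1386 mm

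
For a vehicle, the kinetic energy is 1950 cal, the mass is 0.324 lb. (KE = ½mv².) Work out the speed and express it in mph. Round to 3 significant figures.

Rearranging: v = √(2·KE/m).
KE = 1950 cal = 8159 J; m = 0.324 lb = 0.1470 kg.
v = 333.2 m/s
333.2 m/s × (1 mph / 0.4470 m/s) = 745.4 mph

745 mph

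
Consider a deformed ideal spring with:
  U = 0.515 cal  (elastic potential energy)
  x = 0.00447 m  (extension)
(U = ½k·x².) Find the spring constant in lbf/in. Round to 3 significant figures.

1230 lbf/in

Solving U = ½k·x² for k: k = 2U/x².
U = 0.515 cal = 2.155 J; x = 0.00447 m.
k = 2.157×10^5 N/m
2.157×10^5 N/m × (1 lbf/in / 175.1 N/m) = 1232 lbf/in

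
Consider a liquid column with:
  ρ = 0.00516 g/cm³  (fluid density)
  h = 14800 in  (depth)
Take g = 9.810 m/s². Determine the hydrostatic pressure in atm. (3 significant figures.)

P is given directly by: P = ρgh.
ρ = 0.00516 g/cm³ = 5.160 kg/m³; h = 14800 in = 375.9 m; g = 9.810 m/s².
P = 19029 Pa
19029 Pa × (1 atm / 1.013×10^5 Pa) = 0.1878 atm

0.188 atm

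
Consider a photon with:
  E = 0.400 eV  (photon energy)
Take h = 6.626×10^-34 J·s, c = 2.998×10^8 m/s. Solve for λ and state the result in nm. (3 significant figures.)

3100 nm

Rearranging: λ = hc/E.
E = 0.400 eV = 6.409×10^-20 J; h = 6.626×10^-34 J·s; c = 2.998×10^8 m/s.
λ = 3.100×10^-6 m
3.100×10^-6 m × (1 nm / 1.000×10^-9 m) = 3100 nm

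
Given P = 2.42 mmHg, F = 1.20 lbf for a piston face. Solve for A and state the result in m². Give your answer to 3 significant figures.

Solving P = F/A for A: A = F/P.
P = 2.42 mmHg = 322.6 Pa; F = 1.20 lbf = 5.338 N.
A = 0.01654 m²

0.0165 m²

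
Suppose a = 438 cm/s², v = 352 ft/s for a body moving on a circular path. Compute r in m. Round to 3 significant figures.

2630 m

Solving a = v²/r for r: r = v²/a.
a = 438 cm/s² = 4.380 m/s²; v = 352 ft/s = 107.3 m/s.
r = 2628 m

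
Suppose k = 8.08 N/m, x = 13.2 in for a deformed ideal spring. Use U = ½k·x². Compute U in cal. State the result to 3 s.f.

0.109 cal

U is given directly by: U = ½kx².
k = 8.08 N/m; x = 13.2 in = 0.3353 m.
U = 0.4541 J
0.4541 J × (1 cal / 4.184 J) = 0.1085 cal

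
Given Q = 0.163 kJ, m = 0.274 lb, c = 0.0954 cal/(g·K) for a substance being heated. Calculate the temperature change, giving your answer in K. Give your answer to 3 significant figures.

3.29 K

Rearranging Q = m·c·ΔT for ΔT: ΔT = Q/(m·c).
Q = 0.163 kJ = 163.0 J; m = 0.274 lb = 0.1243 kg; c = 0.0954 cal/(g·K) = 399.2 J/(kg·K).
ΔT = 3.286 K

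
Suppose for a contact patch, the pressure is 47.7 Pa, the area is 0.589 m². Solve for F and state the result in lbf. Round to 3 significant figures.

6.32 lbf

Rearranging P = F/A for F: F = P·A.
P = 47.7 Pa; A = 0.589 m².
F = 28.10 N  (the unit combination reduces to kg·m/s² = N)
28.10 N × (1 lbf / 4.448 N) = 6.316 lbf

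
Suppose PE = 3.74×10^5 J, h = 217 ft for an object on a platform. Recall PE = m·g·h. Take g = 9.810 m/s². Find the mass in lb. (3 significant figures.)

Solving PE = m·g·h for m: m = PE/(g·h).
PE = 3.74×10^5 J; h = 217 ft = 66.14 m; g = 9.810 m/s².
m = 576.4 kg
576.4 kg × (1 lb / 0.4536 kg) = 1271 lb

1270 lb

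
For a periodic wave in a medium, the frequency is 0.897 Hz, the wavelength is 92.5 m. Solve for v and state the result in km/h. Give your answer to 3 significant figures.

299 km/h

Directly: v = fλ.
f = 0.897 Hz; λ = 92.5 m.
v = 82.97 m/s
82.97 m/s × (1 km/h / 0.2778 m/s) = 298.7 km/h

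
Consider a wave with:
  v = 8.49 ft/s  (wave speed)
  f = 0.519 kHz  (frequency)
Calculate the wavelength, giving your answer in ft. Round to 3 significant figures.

Rearranging v = f·λ for λ: λ = v/f.
v = 8.49 ft/s = 2.588 m/s; f = 0.519 kHz = 519.0 Hz.
λ = 0.004986 m
0.004986 m × (1 ft / 0.3048 m) = 0.01636 ft

0.0164 ft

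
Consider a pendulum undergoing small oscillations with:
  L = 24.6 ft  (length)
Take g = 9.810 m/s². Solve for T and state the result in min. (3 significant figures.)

0.0916 min

Directly: T = 2π√(L/g).
L = 24.6 ft = 7.498 m; g = 9.810 m/s².
T = 5.493 s
5.493 s × (1 min / 60.00 s) = 0.09155 min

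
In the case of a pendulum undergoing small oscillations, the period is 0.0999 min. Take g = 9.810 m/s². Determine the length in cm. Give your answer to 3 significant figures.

893 cm

Solving T = 2π√(L/g) for L: L = g·(T/2π)².
T = 0.0999 min = 5.994 s; g = 9.810 m/s².
L = 8.928 m
8.928 m × (1 cm / 0.01000 m) = 892.8 cm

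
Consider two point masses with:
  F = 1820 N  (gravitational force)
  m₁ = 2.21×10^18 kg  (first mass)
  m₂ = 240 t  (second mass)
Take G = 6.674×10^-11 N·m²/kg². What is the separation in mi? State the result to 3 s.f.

From Newton's law of gravitation: r = √(G·m₁m₂/F).
F = 1820 N; m₁ = 2.21×10^18 kg; m₂ = 240 t = 2.400×10^5 kg; G = 6.674×10^-11 N·m²/kg².
r = 1.395×10^5 m
1.395×10^5 m × (1 mi / 1609 m) = 86.66 mi

86.7 mi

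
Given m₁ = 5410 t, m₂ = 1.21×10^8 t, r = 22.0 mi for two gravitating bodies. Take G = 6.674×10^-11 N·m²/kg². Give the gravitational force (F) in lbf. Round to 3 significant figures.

0.00784 lbf

From Newton's law of gravitation: F = Gm₁m₂/r².
m₁ = 5410 t = 5.410×10^6 kg; m₂ = 1.21×10^8 t = 1.210×10^11 kg; r = 22.0 mi = 35406 m; G = 6.674×10^-11 N·m²/kg².
F = 0.03485 N
0.03485 N × (1 lbf / 4.448 N) = 0.007835 lbf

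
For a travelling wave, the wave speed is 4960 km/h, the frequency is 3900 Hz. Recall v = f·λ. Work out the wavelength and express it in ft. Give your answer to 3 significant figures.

Solving v = f·λ for λ: λ = v/f.
v = 4960 km/h = 1378 m/s; f = 3900 Hz.
λ = 0.3533 m
0.3533 m × (1 ft / 0.3048 m) = 1.159 ft

1.16 ft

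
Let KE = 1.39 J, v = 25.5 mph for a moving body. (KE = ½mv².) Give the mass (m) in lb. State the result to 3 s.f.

Solving KE = ½mv² for m: m = 2·KE/v².
KE = 1.39 J; v = 25.5 mph = 11.40 m/s.
m = 0.02139 kg
0.02139 kg × (1 lb / 0.4536 kg) = 0.04716 lb

0.0472 lb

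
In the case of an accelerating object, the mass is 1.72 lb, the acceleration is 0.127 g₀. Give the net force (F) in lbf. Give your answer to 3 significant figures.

0.218 lbf

From Newton's second law: F = m·a.
m = 1.72 lb = 0.7802 kg; a = 0.127 g₀ = 1.245 m/s².
F = 0.9717 N  (the unit combination reduces to kg·m/s² = N)
0.9717 N × (1 lbf / 4.448 N) = 0.2184 lbf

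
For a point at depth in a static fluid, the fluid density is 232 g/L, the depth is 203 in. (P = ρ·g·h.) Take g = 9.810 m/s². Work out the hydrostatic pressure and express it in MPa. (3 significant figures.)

P is given directly by: P = ρgh.
ρ = 232 g/L = 232.0 kg/m³; h = 203 in = 5.156 m; g = 9.810 m/s².
P = 11735 Pa
11735 Pa × (1 MPa / 1.000×10^6 Pa) = 0.01174 MPa

0.0117 MPa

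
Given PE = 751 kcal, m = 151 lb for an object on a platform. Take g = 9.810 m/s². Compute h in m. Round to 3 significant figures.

4680 m

Solving PE = m·g·h for h: h = PE/(m·g).
PE = 751 kcal = 3.142×10^6 J; m = 151 lb = 68.49 kg; g = 9.810 m/s².
h = 4676 m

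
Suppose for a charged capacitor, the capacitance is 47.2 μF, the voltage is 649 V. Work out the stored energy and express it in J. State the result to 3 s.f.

9.94 J

Directly: E = ½CV².
C = 47.2 μF = 4.720×10^-5 F; V = 649 V.
E = 9.940 J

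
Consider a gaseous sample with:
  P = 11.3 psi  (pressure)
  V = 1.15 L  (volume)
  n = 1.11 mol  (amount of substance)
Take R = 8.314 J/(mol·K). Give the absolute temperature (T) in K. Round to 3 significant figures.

Solving PV = nRT for T: T = PV/(nR).
P = 11.3 psi = 77911 Pa; V = 1.15 L = 0.001150 m³; n = 1.11 mol; R = 8.314 J/(mol·K).
T = 9.709 K

9.71 K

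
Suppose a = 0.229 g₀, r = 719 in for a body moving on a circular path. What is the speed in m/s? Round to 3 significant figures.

Solving a = v²/r for v: v = √(a·r).
a = 0.229 g₀ = 2.246 m/s²; r = 719 in = 18.26 m.
v = 6.404 m/s

6.40 m/s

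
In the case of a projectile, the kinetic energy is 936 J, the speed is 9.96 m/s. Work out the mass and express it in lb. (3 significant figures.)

41.6 lb

Solving KE = ½mv² for m: m = 2·KE/v².
KE = 936 J; v = 9.96 m/s.
m = 18.87 kg
18.87 kg × (1 lb / 0.4536 kg) = 41.60 lb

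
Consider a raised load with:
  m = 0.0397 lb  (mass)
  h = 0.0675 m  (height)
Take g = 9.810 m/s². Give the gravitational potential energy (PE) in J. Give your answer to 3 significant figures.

0.0119 J

PE is given directly by: PE = mgh.
m = 0.0397 lb = 0.01801 kg; h = 0.0675 m; g = 9.810 m/s².
PE = 0.01192 J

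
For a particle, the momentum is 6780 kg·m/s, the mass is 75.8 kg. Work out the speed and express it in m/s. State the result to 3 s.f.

89.4 m/s

Rearranging p = m·v for v: v = p/m.
p = 6780 kg·m/s; m = 75.8 kg.
v = 89.45 m/s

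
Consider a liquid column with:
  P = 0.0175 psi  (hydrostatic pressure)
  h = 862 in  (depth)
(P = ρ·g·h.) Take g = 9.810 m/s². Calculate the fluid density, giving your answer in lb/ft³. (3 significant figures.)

Rearranging P = ρ·g·h for ρ: ρ = P/(g·h).
P = 0.0175 psi = 120.7 Pa; h = 862 in = 21.89 m; g = 9.810 m/s².
ρ = 0.5618 kg/m³
0.5618 kg/m³ × (1 lb/ft³ / 16.02 kg/m³) = 0.03507 lb/ft³

0.0351 lb/ft³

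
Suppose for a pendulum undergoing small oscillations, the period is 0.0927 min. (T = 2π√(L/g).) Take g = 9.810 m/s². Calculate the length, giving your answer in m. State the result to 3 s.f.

7.69 m

Solving T = 2π√(L/g) for L: L = g·(T/2π)².
T = 0.0927 min = 5.562 s; g = 9.810 m/s².
L = 7.687 m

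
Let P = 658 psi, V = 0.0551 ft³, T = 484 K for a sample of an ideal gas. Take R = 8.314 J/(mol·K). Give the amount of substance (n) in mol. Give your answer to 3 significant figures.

1.76 mol

From the ideal-gas law: n = PV/(RT).
P = 658 psi = 4.537×10^6 Pa; V = 0.0551 ft³ = 0.001560 m³; T = 484 K; R = 8.314 J/(mol·K).
n = 1.759 mol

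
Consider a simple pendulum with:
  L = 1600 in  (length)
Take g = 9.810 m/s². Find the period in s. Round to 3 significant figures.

T is given directly by: T = 2π√(L/g).
L = 1600 in = 40.64 m; g = 9.810 m/s².
T = 12.79 s

12.8 s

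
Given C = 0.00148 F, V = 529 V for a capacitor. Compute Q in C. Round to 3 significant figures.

0.783 C

Rearranging C = Q/V for Q: Q = CV.
C = 0.00148 F; V = 529 V.
Q = 0.7829 C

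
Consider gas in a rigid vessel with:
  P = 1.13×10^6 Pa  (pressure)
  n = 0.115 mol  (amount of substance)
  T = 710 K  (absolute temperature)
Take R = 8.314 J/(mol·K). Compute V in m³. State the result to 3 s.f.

6.01×10^-4 m³

From the ideal-gas law: V = nRT/P.
P = 1.13×10^6 Pa; n = 0.115 mol; T = 710 K; R = 8.314 J/(mol·K).
V = 6.007×10^-4 m³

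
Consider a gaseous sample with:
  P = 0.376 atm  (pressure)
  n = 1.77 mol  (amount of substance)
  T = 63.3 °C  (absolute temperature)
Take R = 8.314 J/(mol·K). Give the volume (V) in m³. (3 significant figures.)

0.130 m³

From the ideal-gas law: V = nRT/P.
P = 0.376 atm = 38098 Pa; n = 1.77 mol; T = 63.3 °C = 336.4 K; R = 8.314 J/(mol·K).
V = 0.1300 m³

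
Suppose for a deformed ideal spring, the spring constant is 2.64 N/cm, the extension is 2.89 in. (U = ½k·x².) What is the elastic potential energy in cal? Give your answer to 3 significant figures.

0.170 cal

Directly: U = ½kx².
k = 2.64 N/cm = 264.0 N/m; x = 2.89 in = 0.07341 m.
U = 0.7113 J
0.7113 J × (1 cal / 4.184 J) = 0.1700 cal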